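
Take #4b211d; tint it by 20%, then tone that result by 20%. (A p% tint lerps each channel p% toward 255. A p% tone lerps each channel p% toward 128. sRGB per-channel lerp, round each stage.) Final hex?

#725755

#4b211d is rgb(75, 33, 29).
Per channel, c → c + 0.2(255 − c):
  R: 75 + 0.2×(255−75) = 75 + 36 = 111 → 111
  G: 33 + 0.2×(255−33) = 33 + 44.4 = 77.4 → 77
  B: 29 + 0.2×(255−29) = 29 + 45.2 = 74.2 → 74
After the tint: rgb(111, 77, 74) = #6f4d4a.
A 20% tone moves each channel 20% toward 128:
  R: 111 + 3.4 = 114.4 → 114
  G: 77 + 10.2 = 87.2 → 87
  B: 74 + 10.8 = 84.8 → 85
rgb(114, 87, 85) = #725755.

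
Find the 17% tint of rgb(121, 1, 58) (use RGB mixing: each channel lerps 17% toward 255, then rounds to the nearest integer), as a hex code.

#902C5B

Lerp each channel 17% toward 255:
  R: 121 + 22.78 = 143.78 → 144
  G: 1 + 43.18 = 44.18 → 44
  B: 58 + 33.49 = 91.49 → 91
rgb(144, 44, 91) = #902C5B.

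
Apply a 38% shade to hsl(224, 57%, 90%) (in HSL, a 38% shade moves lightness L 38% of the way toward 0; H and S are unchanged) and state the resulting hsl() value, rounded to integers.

L moves 38% from 90 toward 0: 90 − 34.2 = 55.8 → 56.
H and S are unchanged.

hsl(224, 57%, 56%)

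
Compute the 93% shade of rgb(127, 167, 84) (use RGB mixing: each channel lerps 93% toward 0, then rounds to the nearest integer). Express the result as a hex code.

Lerp each channel 93% toward 0:
  R: 127 + 0.93×(0−127) = 127 − 118.11 = 8.89 → 9
  G: 167 + 0.93×(0−167) = 167 − 155.31 = 11.69 → 12
  B: 84 + 0.93×(0−84) = 84 − 78.12 = 5.88 → 6
rgb(9, 12, 6) = #090C06.

#090C06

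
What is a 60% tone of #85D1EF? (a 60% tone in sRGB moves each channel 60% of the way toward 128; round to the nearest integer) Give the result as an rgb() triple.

#85D1EF is rgb(133, 209, 239).
A 60% tone moves each channel 60% toward 128:
  R: 133 + 0.6×(128−133) = 133 − 3 = 130 → 130
  G: 209 + 0.6×(128−209) = 209 − 48.6 = 160.4 → 160
  B: 239 + 0.6×(128−239) = 239 − 66.6 = 172.4 → 172

rgb(130, 160, 172)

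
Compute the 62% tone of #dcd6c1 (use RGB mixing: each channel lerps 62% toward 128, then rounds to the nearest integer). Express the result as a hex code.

#a3a199

#dcd6c1 is rgb(220, 214, 193).
A 62% tone moves each channel 62% toward 128:
  R: 220 − 57.04 = 162.96 → 163
  G: 214 + 0.62×(128−214) = 214 − 53.32 = 160.68 → 161
  B: 193 − 40.3 = 152.7 → 153
rgb(163, 161, 153) = #a3a199.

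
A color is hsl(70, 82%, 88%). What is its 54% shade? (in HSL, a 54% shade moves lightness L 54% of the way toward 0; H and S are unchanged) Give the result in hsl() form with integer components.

L moves 54% from 88 toward 0: 88 − 47.52 = 40.48 → 40.
H and S are unchanged.

hsl(70, 82%, 40%)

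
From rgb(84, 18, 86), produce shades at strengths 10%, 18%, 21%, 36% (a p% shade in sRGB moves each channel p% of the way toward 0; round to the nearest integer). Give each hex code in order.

10%: (84 − 8.4 = 75.6→76, 18 − 1.8 = 16.2→16, 86 − 8.6 = 77.4→77) → #4C104D
18%: (84 − 15.12 = 68.88→69, 18 − 3.24 = 14.76→15, 86 − 15.48 = 70.52→71) → #450F47
21%: (84 − 17.64 = 66.36→66, 18 − 3.78 = 14.22→14, 86 − 18.06 = 67.94→68) → #420E44
36%: (84 − 30.24 = 53.76→54, 18 − 6.48 = 11.52→12, 86 − 30.96 = 55.04→55) → #360C37

#4C104D, #450F47, #420E44, #360C37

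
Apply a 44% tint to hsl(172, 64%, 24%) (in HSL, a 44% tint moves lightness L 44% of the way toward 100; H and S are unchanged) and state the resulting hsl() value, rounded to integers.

hsl(172, 64%, 57%)

L moves 44% from 24 toward 100: 24 + 33.44 = 57.44 → 57.
H and S are unchanged.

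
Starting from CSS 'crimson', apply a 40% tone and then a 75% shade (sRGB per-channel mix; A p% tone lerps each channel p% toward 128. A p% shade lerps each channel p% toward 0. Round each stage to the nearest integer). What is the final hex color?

CSS crimson is rgb(220, 20, 60).
Per channel, c → c + 0.4(128 − c):
  R: 220 + 0.4×(128−220) = 220 − 36.8 = 183.2 → 183
  G: 20 + 43.2 = 63.2 → 63
  B: 60 + 0.4×(128−60) = 60 + 27.2 = 87.2 → 87
After the tone: rgb(183, 63, 87) = #b73f57.
A 75% shade moves each channel 75% toward 0:
  R: 183 + 0.75×(0−183) = 183 − 137.25 = 45.75 → 46
  G: 63 − 47.25 = 15.75 → 16
  B: 87 + 0.75×(0−87) = 87 − 65.25 = 21.75 → 22
rgb(46, 16, 22) = #2e1016.

#2e1016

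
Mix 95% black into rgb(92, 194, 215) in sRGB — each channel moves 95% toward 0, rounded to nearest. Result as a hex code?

A 95% shade moves each channel 95% toward 0:
  R: 92 − 87.4 = 4.6 → 5
  G: 194 + 0.95×(0−194) = 194 − 184.3 = 9.7 → 10
  B: 215 + 0.95×(0−215) = 215 − 204.25 = 10.75 → 11
rgb(5, 10, 11) = #050A0B.

#050A0B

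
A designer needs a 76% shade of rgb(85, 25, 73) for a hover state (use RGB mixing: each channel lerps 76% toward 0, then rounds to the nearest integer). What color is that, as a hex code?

A 76% shade moves each channel 76% toward 0:
  R: 85 + 0.76×(0−85) = 85 − 64.6 = 20.4 → 20
  G: 25 − 19 = 6 → 6
  B: 73 − 55.48 = 17.52 → 18
rgb(20, 6, 18) = #140612.

#140612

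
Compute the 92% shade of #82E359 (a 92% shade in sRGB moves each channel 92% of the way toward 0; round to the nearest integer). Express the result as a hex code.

#82E359 is rgb(130, 227, 89).
Per channel, c → c + 0.92(0 − c):
  R: 130 − 119.6 = 10.4 → 10
  G: 227 − 208.84 = 18.16 → 18
  B: 89 + 0.92×(0−89) = 89 − 81.88 = 7.12 → 7
rgb(10, 18, 7) = #0A1207.

#0A1207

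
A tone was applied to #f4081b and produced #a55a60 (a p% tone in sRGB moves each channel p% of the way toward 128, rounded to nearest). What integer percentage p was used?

68%

#f4081b is rgb(244, 8, 27); #a55a60 is rgb(165, 90, 96).
On the G channel (widest range): 90 ≈ 8 + (p/100)(128 − 8), so p ≈ 100×(90 − 8)/(128 − 8) = 8200/120 = 68.33.
p = 68 reproduces all three channels after rounding.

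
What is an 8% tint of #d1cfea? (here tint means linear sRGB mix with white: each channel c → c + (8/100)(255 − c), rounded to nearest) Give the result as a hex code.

#d5d3ec

#d1cfea is rgb(209, 207, 234).
Per channel, c → c + 0.08(255 − c):
  R: 209 + 3.68 = 212.68 → 213
  G: 207 + 0.08×(255−207) = 207 + 3.84 = 210.84 → 211
  B: 234 + 1.68 = 235.68 → 236
rgb(213, 211, 236) = #d5d3ec.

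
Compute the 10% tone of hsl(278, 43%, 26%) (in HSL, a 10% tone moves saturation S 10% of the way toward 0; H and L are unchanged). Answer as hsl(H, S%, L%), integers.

hsl(278, 39%, 26%)

S moves 10% from 43 toward 0: 43 − 4.3 = 38.7 → 39.
H and L are unchanged.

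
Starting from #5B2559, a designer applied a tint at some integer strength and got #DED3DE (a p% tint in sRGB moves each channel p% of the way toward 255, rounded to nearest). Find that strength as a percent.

#5B2559 is rgb(91, 37, 89); #DED3DE is rgb(222, 211, 222).
On the G channel (widest range): 211 ≈ 37 + (p/100)(255 − 37), so p ≈ 100×(211 − 37)/(255 − 37) = 17400/218 = 79.82.
p = 80 reproduces all three channels after rounding.

80%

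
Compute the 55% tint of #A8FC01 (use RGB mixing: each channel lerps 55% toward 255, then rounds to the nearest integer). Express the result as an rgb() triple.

rgb(216, 254, 141)

#A8FC01 is rgb(168, 252, 1).
A 55% tint moves each channel 55% toward 255:
  R: 168 + 0.55×(255−168) = 168 + 47.85 = 215.85 → 216
  G: 252 + 0.55×(255−252) = 252 + 1.65 = 253.65 → 254
  B: 1 + 0.55×(255−1) = 1 + 139.7 = 140.7 → 141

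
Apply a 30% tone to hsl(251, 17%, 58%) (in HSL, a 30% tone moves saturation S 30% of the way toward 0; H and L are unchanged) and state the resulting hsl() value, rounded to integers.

S moves 30% from 17 toward 0: 17 − 5.1 = 11.9 → 12.
H and L are unchanged.

hsl(251, 12%, 58%)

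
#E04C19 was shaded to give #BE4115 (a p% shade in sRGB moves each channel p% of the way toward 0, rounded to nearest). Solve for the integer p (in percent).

15%

#E04C19 is rgb(224, 76, 25); #BE4115 is rgb(190, 65, 21).
On the R channel (widest range): 190 ≈ 224 + (p/100)(0 − 224), so p ≈ 100×(190 − 224)/(0 − 224) = -3400/-224 = 15.18.
p = 15 reproduces all three channels after rounding.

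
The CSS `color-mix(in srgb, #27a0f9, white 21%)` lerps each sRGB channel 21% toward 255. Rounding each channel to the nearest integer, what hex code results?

#27a0f9 is rgb(39, 160, 249).
A 21% tint moves each channel 21% toward 255:
  R: 39 + 45.36 = 84.36 → 84
  G: 160 + 19.95 = 179.95 → 180
  B: 249 + 1.26 = 250.26 → 250
rgb(84, 180, 250) = #54b4fa.

#54b4fa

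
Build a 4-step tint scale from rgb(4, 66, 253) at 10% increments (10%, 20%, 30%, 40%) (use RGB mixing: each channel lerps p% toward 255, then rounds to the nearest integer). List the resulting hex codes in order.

#1D55FD, #3668FD, #4F7BFE, #688EFE

10%: (4 + 25.1 = 29.1→29, 66 + 18.9 = 84.9→85, 253→253) → #1D55FD
20%: (4 + 50.2 = 54.2→54, 66 + 37.8 = 103.8→104, 253→253) → #3668FD
30%: (4 + 75.3 = 79.3→79, 66 + 56.7 = 122.7→123, 253 + 0.6 = 253.6→254) → #4F7BFE
40%: (4 + 100.4 = 104.4→104, 66 + 75.6 = 141.6→142, 253 + 0.8 = 253.8→254) → #688EFE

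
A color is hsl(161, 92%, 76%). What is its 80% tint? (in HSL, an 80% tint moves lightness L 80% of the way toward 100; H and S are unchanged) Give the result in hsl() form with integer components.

L moves 80% from 76 toward 100: 76 + 19.2 = 95.2 → 95.
H and S are unchanged.

hsl(161, 92%, 95%)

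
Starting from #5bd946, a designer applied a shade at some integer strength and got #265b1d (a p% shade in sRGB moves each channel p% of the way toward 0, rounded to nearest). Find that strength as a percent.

58%

#5bd946 is rgb(91, 217, 70); #265b1d is rgb(38, 91, 29).
On the G channel (widest range): 91 ≈ 217 + (p/100)(0 − 217), so p ≈ 100×(91 − 217)/(0 − 217) = -12600/-217 = 58.06.
p = 58 reproduces all three channels after rounding.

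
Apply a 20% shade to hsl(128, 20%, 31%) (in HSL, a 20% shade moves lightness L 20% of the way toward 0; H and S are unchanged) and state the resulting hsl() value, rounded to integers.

hsl(128, 20%, 25%)

L moves 20% from 31 toward 0: 31 − 6.2 = 24.8 → 25.
H and S are unchanged.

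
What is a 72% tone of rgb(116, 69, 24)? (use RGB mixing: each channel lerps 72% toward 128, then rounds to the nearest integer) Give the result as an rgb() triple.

rgb(125, 111, 99)

Lerp each channel 72% toward 128:
  R: 116 + 0.72×(128−116) = 116 + 8.64 = 124.64 → 125
  G: 69 + 0.72×(128−69) = 69 + 42.48 = 111.48 → 111
  B: 24 + 74.88 = 98.88 → 99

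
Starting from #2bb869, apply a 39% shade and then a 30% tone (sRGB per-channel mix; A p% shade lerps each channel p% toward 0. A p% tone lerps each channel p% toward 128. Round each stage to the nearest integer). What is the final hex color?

#2bb869 is rgb(43, 184, 105).
Per channel, c → c + 0.39(0 − c):
  R: 43 − 16.77 = 26.23 → 26
  G: 184 + 0.39×(0−184) = 184 − 71.76 = 112.24 → 112
  B: 105 + 0.39×(0−105) = 105 − 40.95 = 64.05 → 64
After the shade: rgb(26, 112, 64) = #1a7040.
A 30% tone moves each channel 30% toward 128:
  R: 26 + 0.3×(128−26) = 26 + 30.6 = 56.6 → 57
  G: 112 + 0.3×(128−112) = 112 + 4.8 = 116.8 → 117
  B: 64 + 0.3×(128−64) = 64 + 19.2 = 83.2 → 83
rgb(57, 117, 83) = #397553.

#397553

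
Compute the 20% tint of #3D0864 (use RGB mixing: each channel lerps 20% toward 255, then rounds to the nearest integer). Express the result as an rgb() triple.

rgb(100, 57, 131)

#3D0864 is rgb(61, 8, 100).
A 20% tint moves each channel 20% toward 255:
  R: 61 + 0.2×(255−61) = 61 + 38.8 = 99.8 → 100
  G: 8 + 0.2×(255−8) = 8 + 49.4 = 57.4 → 57
  B: 100 + 0.2×(255−100) = 100 + 31 = 131 → 131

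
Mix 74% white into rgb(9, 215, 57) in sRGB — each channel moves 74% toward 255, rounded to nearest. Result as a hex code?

#bff5cc

Per channel, c → c + 0.74(255 − c):
  R: 9 + 0.74×(255−9) = 9 + 182.04 = 191.04 → 191
  G: 215 + 0.74×(255−215) = 215 + 29.6 = 244.6 → 245
  B: 57 + 146.52 = 203.52 → 204
rgb(191, 245, 204) = #bff5cc.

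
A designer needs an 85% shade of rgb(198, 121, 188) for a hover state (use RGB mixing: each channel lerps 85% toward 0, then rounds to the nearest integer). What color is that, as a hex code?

#1E121C

Lerp each channel 85% toward 0:
  R: 198 − 168.3 = 29.7 → 30
  G: 121 + 0.85×(0−121) = 121 − 102.85 = 18.15 → 18
  B: 188 − 159.8 = 28.2 → 28
rgb(30, 18, 28) = #1E121C.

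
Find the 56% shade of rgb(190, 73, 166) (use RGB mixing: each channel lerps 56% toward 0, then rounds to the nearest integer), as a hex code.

Lerp each channel 56% toward 0:
  R: 190 + 0.56×(0−190) = 190 − 106.4 = 83.6 → 84
  G: 73 + 0.56×(0−73) = 73 − 40.88 = 32.12 → 32
  B: 166 + 0.56×(0−166) = 166 − 92.96 = 73.04 → 73
rgb(84, 32, 73) = #542049.

#542049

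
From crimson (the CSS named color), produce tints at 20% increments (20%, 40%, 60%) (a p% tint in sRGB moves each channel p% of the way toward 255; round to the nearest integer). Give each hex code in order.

CSS crimson is rgb(220, 20, 60).
20%: (220 + 7 = 227→227, 20 + 47 = 67→67, 60 + 39 = 99→99) → #E34363
40%: (220 + 14 = 234→234, 20 + 94 = 114→114, 60 + 78 = 138→138) → #EA728A
60%: (220 + 21 = 241→241, 20 + 141 = 161→161, 60 + 117 = 177→177) → #F1A1B1

#E34363, #EA728A, #F1A1B1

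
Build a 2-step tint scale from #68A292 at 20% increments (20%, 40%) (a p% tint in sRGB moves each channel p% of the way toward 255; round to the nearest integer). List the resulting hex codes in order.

#68A292 is rgb(104, 162, 146).
20%: (104 + 30.2 = 134.2→134, 162 + 18.6 = 180.6→181, 146 + 21.8 = 167.8→168) → #86B5A8
40%: (104 + 60.4 = 164.4→164, 162 + 37.2 = 199.2→199, 146 + 43.6 = 189.6→190) → #A4C7BE

#86B5A8, #A4C7BE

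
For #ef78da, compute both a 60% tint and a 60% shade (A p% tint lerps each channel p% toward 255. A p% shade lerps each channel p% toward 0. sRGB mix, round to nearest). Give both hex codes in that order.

#ef78da is rgb(239, 120, 218).
60% tint:
  R: 239 + 9.6 = 248.6 → 249
  G: 120 + 81 = 201 → 201
  B: 218 + 22.2 = 240.2 → 240
  → #f9c9f0
60% shade:
  R: 239 + 0.6×(0−239) = 239 − 143.4 = 95.6 → 96
  G: 120 − 72 = 48 → 48
  B: 218 − 130.8 = 87.2 → 87
  → #603057

#f9c9f0, #603057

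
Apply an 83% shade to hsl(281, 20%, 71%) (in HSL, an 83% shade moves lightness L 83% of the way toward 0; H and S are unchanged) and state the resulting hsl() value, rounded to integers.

L moves 83% from 71 toward 0: 71 − 58.93 = 12.07 → 12.
H and S are unchanged.

hsl(281, 20%, 12%)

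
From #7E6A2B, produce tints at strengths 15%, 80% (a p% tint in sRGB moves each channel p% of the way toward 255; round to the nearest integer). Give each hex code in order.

#7E6A2B is rgb(126, 106, 43).
15%: (126 + 19.35 = 145.35→145, 106 + 22.35 = 128.35→128, 43 + 31.8 = 74.8→75) → #91804B
80%: (126 + 103.2 = 229.2→229, 106 + 119.2 = 225.2→225, 43 + 169.6 = 212.6→213) → #E5E1D5

#91804B, #E5E1D5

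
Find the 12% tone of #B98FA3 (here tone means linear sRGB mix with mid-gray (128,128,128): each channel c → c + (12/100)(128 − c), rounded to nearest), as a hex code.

#B98FA3 is rgb(185, 143, 163).
Per channel, c → c + 0.12(128 − c):
  R: 185 + 0.12×(128−185) = 185 − 6.84 = 178.16 → 178
  G: 143 − 1.8 = 141.2 → 141
  B: 163 + 0.12×(128−163) = 163 − 4.2 = 158.8 → 159
rgb(178, 141, 159) = #B28D9F.

#B28D9F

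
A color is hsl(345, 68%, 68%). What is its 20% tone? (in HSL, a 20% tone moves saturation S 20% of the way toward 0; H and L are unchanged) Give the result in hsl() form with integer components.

S moves 20% from 68 toward 0: 68 − 13.6 = 54.4 → 54.
H and L are unchanged.

hsl(345, 54%, 68%)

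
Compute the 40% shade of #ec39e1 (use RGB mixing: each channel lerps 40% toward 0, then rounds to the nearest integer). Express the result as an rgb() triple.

rgb(142, 34, 135)

#ec39e1 is rgb(236, 57, 225).
Lerp each channel 40% toward 0:
  R: 236 + 0.4×(0−236) = 236 − 94.4 = 141.6 → 142
  G: 57 + 0.4×(0−57) = 57 − 22.8 = 34.2 → 34
  B: 225 − 90 = 135 → 135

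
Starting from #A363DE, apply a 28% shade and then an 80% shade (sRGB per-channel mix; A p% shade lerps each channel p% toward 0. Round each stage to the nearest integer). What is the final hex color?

#170E20

#A363DE is rgb(163, 99, 222).
Per channel, c → c + 0.28(0 − c):
  R: 163 + 0.28×(0−163) = 163 − 45.64 = 117.36 → 117
  G: 99 + 0.28×(0−99) = 99 − 27.72 = 71.28 → 71
  B: 222 − 62.16 = 159.84 → 160
After the shade: rgb(117, 71, 160) = #7547A0.
An 80% shade moves each channel 80% toward 0:
  R: 117 + 0.8×(0−117) = 117 − 93.6 = 23.4 → 23
  G: 71 − 56.8 = 14.2 → 14
  B: 160 − 128 = 32 → 32
rgb(23, 14, 32) = #170E20.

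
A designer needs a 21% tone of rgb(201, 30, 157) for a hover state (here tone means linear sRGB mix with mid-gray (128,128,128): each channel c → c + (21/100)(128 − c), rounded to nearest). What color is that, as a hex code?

A 21% tone moves each channel 21% toward 128:
  R: 201 − 15.33 = 185.67 → 186
  G: 30 + 0.21×(128−30) = 30 + 20.58 = 50.58 → 51
  B: 157 + 0.21×(128−157) = 157 − 6.09 = 150.91 → 151
rgb(186, 51, 151) = #ba3397.

#ba3397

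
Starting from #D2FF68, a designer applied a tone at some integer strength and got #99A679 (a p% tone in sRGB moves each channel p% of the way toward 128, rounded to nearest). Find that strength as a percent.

70%

#D2FF68 is rgb(210, 255, 104); #99A679 is rgb(153, 166, 121).
On the G channel (widest range): 166 ≈ 255 + (p/100)(128 − 255), so p ≈ 100×(166 − 255)/(128 − 255) = -8900/-127 = 70.08.
p = 70 reproduces all three channels after rounding.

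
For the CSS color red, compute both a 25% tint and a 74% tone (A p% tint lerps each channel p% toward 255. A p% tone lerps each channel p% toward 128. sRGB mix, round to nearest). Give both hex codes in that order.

#FF4040, #A15F5F

CSS red is rgb(255, 0, 0).
25% tint:
  R: 255 + 0 = 255 → 255
  G: 0 + 0.25×(255−0) = 0 + 63.75 = 63.75 → 64
  B: 0 + 63.75 = 63.75 → 64
  → #FF4040
74% tone:
  R: 255 − 93.98 = 161.02 → 161
  G: 0 + 94.72 = 94.72 → 95
  B: 0 + 94.72 = 94.72 → 95
  → #A15F5F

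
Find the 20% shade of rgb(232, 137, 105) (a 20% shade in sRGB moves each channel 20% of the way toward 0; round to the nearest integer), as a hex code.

Per channel, c → c + 0.2(0 − c):
  R: 232 − 46.4 = 185.6 → 186
  G: 137 + 0.2×(0−137) = 137 − 27.4 = 109.6 → 110
  B: 105 + 0.2×(0−105) = 105 − 21 = 84 → 84
rgb(186, 110, 84) = #ba6e54.

#ba6e54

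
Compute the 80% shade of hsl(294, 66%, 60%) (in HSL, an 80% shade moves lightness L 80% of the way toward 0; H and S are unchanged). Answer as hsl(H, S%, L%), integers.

hsl(294, 66%, 12%)

L moves 80% from 60 toward 0: 60 − 48 = 12 → 12.
H and S are unchanged.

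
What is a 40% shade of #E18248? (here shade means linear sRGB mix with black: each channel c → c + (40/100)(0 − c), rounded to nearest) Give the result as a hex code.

#874E2B

#E18248 is rgb(225, 130, 72).
A 40% shade moves each channel 40% toward 0:
  R: 225 + 0.4×(0−225) = 225 − 90 = 135 → 135
  G: 130 + 0.4×(0−130) = 130 − 52 = 78 → 78
  B: 72 + 0.4×(0−72) = 72 − 28.8 = 43.2 → 43
rgb(135, 78, 43) = #874E2B.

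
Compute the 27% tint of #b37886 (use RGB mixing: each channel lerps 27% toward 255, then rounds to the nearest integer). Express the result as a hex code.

#c89ca7

#b37886 is rgb(179, 120, 134).
Per channel, c → c + 0.27(255 − c):
  R: 179 + 0.27×(255−179) = 179 + 20.52 = 199.52 → 200
  G: 120 + 36.45 = 156.45 → 156
  B: 134 + 0.27×(255−134) = 134 + 32.67 = 166.67 → 167
rgb(200, 156, 167) = #c89ca7.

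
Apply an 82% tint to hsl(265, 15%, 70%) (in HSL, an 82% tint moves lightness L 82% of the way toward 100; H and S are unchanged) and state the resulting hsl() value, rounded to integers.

hsl(265, 15%, 95%)

L moves 82% from 70 toward 100: 70 + 24.6 = 94.6 → 95.
H and S are unchanged.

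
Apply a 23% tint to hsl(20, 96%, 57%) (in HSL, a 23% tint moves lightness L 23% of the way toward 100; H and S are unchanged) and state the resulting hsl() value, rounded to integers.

hsl(20, 96%, 67%)

L moves 23% from 57 toward 100: 57 + 9.89 = 66.89 → 67.
H and S are unchanged.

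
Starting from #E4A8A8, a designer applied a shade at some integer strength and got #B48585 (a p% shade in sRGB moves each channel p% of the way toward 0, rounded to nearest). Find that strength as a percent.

21%

#E4A8A8 is rgb(228, 168, 168); #B48585 is rgb(180, 133, 133).
On the R channel (widest range): 180 ≈ 228 + (p/100)(0 − 228), so p ≈ 100×(180 − 228)/(0 − 228) = -4800/-228 = 21.05.
p = 21 reproduces all three channels after rounding.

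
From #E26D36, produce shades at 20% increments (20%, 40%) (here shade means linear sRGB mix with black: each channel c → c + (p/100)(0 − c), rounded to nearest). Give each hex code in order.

#B5572B, #884120

#E26D36 is rgb(226, 109, 54).
20%: (226 − 45.2 = 180.8→181, 109 − 21.8 = 87.2→87, 54 − 10.8 = 43.2→43) → #B5572B
40%: (226 − 90.4 = 135.6→136, 109 − 43.6 = 65.4→65, 54 − 21.6 = 32.4→32) → #884120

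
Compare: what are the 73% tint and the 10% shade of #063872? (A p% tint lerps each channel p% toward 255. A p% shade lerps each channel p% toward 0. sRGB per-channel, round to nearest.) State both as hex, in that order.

#063872 is rgb(6, 56, 114).
73% tint:
  R: 6 + 181.77 = 187.77 → 188
  G: 56 + 145.27 = 201.27 → 201
  B: 114 + 102.93 = 216.93 → 217
  → #bcc9d9
10% shade:
  R: 6 + 0.1×(0−6) = 6 − 0.6 = 5.4 → 5
  G: 56 + 0.1×(0−56) = 56 − 5.6 = 50.4 → 50
  B: 114 − 11.4 = 102.6 → 103
  → #053267

#bcc9d9, #053267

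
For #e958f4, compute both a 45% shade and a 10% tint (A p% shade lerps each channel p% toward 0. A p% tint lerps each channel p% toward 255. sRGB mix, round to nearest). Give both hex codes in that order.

#e958f4 is rgb(233, 88, 244).
45% shade:
  R: 233 − 104.85 = 128.15 → 128
  G: 88 + 0.45×(0−88) = 88 − 39.6 = 48.4 → 48
  B: 244 − 109.8 = 134.2 → 134
  → #803086
10% tint:
  R: 233 + 2.2 = 235.2 → 235
  G: 88 + 0.1×(255−88) = 88 + 16.7 = 104.7 → 105
  B: 244 + 1.1 = 245.1 → 245
  → #eb69f5

#803086, #eb69f5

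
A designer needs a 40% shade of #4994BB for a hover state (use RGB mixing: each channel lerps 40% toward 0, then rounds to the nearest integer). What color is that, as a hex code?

#4994BB is rgb(73, 148, 187).
Lerp each channel 40% toward 0:
  R: 73 + 0.4×(0−73) = 73 − 29.2 = 43.8 → 44
  G: 148 + 0.4×(0−148) = 148 − 59.2 = 88.8 → 89
  B: 187 + 0.4×(0−187) = 187 − 74.8 = 112.2 → 112
rgb(44, 89, 112) = #2C5970.

#2C5970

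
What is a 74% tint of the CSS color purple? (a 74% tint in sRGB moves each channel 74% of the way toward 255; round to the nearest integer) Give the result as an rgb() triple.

rgb(222, 189, 222)

CSS purple is rgb(128, 0, 128).
Per channel, c → c + 0.74(255 − c):
  R: 128 + 0.74×(255−128) = 128 + 93.98 = 221.98 → 222
  G: 0 + 0.74×(255−0) = 0 + 188.7 = 188.7 → 189
  B: 128 + 93.98 = 221.98 → 222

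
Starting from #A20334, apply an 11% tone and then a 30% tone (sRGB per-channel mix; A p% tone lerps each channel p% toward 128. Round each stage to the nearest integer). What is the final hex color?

#A20334 is rgb(162, 3, 52).
Per channel, c → c + 0.11(128 − c):
  R: 162 + 0.11×(128−162) = 162 − 3.74 = 158.26 → 158
  G: 3 + 13.75 = 16.75 → 17
  B: 52 + 0.11×(128−52) = 52 + 8.36 = 60.36 → 60
After the tone: rgb(158, 17, 60) = #9E113C.
A 30% tone moves each channel 30% toward 128:
  R: 158 + 0.3×(128−158) = 158 − 9 = 149 → 149
  G: 17 + 33.3 = 50.3 → 50
  B: 60 + 0.3×(128−60) = 60 + 20.4 = 80.4 → 80
rgb(149, 50, 80) = #953250.

#953250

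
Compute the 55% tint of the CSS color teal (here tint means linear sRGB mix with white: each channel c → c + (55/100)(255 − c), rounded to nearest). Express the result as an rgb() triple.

CSS teal is rgb(0, 128, 128).
A 55% tint moves each channel 55% toward 255:
  R: 0 + 0.55×(255−0) = 0 + 140.25 = 140.25 → 140
  G: 128 + 69.85 = 197.85 → 198
  B: 128 + 0.55×(255−128) = 128 + 69.85 = 197.85 → 198

rgb(140, 198, 198)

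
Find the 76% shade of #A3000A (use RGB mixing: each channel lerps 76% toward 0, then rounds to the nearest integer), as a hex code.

#A3000A is rgb(163, 0, 10).
Lerp each channel 76% toward 0:
  R: 163 + 0.76×(0−163) = 163 − 123.88 = 39.12 → 39
  G: 0 + 0.76×(0−0) = 0 + 0 = 0 → 0
  B: 10 + 0.76×(0−10) = 10 − 7.6 = 2.4 → 2
rgb(39, 0, 2) = #270002.

#270002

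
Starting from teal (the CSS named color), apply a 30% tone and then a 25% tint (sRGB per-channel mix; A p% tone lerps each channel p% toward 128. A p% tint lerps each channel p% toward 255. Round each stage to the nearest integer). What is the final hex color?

#5ca0a0

CSS teal is rgb(0, 128, 128).
A 30% tone moves each channel 30% toward 128:
  R: 0 + 38.4 = 38.4 → 38
  G: 128 + 0.3×(128−128) = 128 + 0 = 128 → 128
  B: 128 + 0 = 128 → 128
After the tone: rgb(38, 128, 128) = #268080.
A 25% tint moves each channel 25% toward 255:
  R: 38 + 54.25 = 92.25 → 92
  G: 128 + 0.25×(255−128) = 128 + 31.75 = 159.75 → 160
  B: 128 + 31.75 = 159.75 → 160
rgb(92, 160, 160) = #5ca0a0.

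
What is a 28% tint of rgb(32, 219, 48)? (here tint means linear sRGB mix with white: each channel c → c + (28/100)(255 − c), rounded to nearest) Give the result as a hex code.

#5EE56A

Lerp each channel 28% toward 255:
  R: 32 + 0.28×(255−32) = 32 + 62.44 = 94.44 → 94
  G: 219 + 0.28×(255−219) = 219 + 10.08 = 229.08 → 229
  B: 48 + 57.96 = 105.96 → 106
rgb(94, 229, 106) = #5EE56A.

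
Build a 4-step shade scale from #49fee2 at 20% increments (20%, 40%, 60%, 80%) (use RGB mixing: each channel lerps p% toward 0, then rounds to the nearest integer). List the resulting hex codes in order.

#3acbb5, #2c9888, #1d665a, #0f332d

#49fee2 is rgb(73, 254, 226).
20%: (73 − 14.6 = 58.4→58, 254 − 50.8 = 203.2→203, 226 − 45.2 = 180.8→181) → #3acbb5
40%: (73 − 29.2 = 43.8→44, 254 − 101.6 = 152.4→152, 226 − 90.4 = 135.6→136) → #2c9888
60%: (73 − 43.8 = 29.2→29, 254 − 152.4 = 101.6→102, 226 − 135.6 = 90.4→90) → #1d665a
80%: (73 − 58.4 = 14.6→15, 254 − 203.2 = 50.8→51, 226 − 180.8 = 45.2→45) → #0f332d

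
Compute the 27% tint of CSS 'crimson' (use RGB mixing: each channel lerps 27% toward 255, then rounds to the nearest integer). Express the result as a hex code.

CSS crimson is rgb(220, 20, 60).
A 27% tint moves each channel 27% toward 255:
  R: 220 + 0.27×(255−220) = 220 + 9.45 = 229.45 → 229
  G: 20 + 63.45 = 83.45 → 83
  B: 60 + 52.65 = 112.65 → 113
rgb(229, 83, 113) = #e55371.

#e55371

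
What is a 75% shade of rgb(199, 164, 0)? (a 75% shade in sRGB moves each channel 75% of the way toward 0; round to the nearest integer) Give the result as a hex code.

#322900

Lerp each channel 75% toward 0:
  R: 199 − 149.25 = 49.75 → 50
  G: 164 + 0.75×(0−164) = 164 − 123 = 41 → 41
  B: 0 + 0 = 0 → 0
rgb(50, 41, 0) = #322900.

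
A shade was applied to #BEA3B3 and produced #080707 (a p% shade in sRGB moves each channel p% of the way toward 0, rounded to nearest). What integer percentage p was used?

#BEA3B3 is rgb(190, 163, 179); #080707 is rgb(8, 7, 7).
On the R channel (widest range): 8 ≈ 190 + (p/100)(0 − 190), so p ≈ 100×(8 − 190)/(0 − 190) = -18200/-190 = 95.79.
p = 96 reproduces all three channels after rounding.

96%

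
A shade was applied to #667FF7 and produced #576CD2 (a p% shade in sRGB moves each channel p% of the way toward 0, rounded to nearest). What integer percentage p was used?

15%

#667FF7 is rgb(102, 127, 247); #576CD2 is rgb(87, 108, 210).
On the B channel (widest range): 210 ≈ 247 + (p/100)(0 − 247), so p ≈ 100×(210 − 247)/(0 − 247) = -3700/-247 = 14.98.
p = 15 reproduces all three channels after rounding.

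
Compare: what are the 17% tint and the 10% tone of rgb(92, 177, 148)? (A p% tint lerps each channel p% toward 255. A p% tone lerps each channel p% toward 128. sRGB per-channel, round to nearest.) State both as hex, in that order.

#78BEA6, #60AC92

17% tint:
  R: 92 + 0.17×(255−92) = 92 + 27.71 = 119.71 → 120
  G: 177 + 0.17×(255−177) = 177 + 13.26 = 190.26 → 190
  B: 148 + 0.17×(255−148) = 148 + 18.19 = 166.19 → 166
  → #78BEA6
10% tone:
  R: 92 + 3.6 = 95.6 → 96
  G: 177 − 4.9 = 172.1 → 172
  B: 148 + 0.1×(128−148) = 148 − 2 = 146 → 146
  → #60AC92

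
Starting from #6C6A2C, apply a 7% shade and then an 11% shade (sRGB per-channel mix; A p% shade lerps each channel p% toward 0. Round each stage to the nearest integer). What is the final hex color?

#6C6A2C is rgb(108, 106, 44).
Per channel, c → c + 0.07(0 − c):
  R: 108 + 0.07×(0−108) = 108 − 7.56 = 100.44 → 100
  G: 106 − 7.42 = 98.58 → 99
  B: 44 − 3.08 = 40.92 → 41
After the shade: rgb(100, 99, 41) = #646329.
An 11% shade moves each channel 11% toward 0:
  R: 100 − 11 = 89 → 89
  G: 99 + 0.11×(0−99) = 99 − 10.89 = 88.11 → 88
  B: 41 + 0.11×(0−41) = 41 − 4.51 = 36.49 → 36
rgb(89, 88, 36) = #595824.

#595824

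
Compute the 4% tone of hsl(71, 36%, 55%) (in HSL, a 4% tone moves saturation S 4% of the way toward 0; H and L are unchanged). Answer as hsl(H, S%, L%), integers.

hsl(71, 35%, 55%)

S moves 4% from 36 toward 0: 36 − 1.44 = 34.56 → 35.
H and L are unchanged.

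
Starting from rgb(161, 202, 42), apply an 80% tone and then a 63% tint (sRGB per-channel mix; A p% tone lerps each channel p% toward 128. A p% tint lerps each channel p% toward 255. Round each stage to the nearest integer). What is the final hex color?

#D3D6CA

Lerp each channel 80% toward 128:
  R: 161 + 0.8×(128−161) = 161 − 26.4 = 134.6 → 135
  G: 202 − 59.2 = 142.8 → 143
  B: 42 + 68.8 = 110.8 → 111
After the tone: rgb(135, 143, 111) = #878F6F.
Per channel, c → c + 0.63(255 − c):
  R: 135 + 0.63×(255−135) = 135 + 75.6 = 210.6 → 211
  G: 143 + 0.63×(255−143) = 143 + 70.56 = 213.56 → 214
  B: 111 + 0.63×(255−111) = 111 + 90.72 = 201.72 → 202
rgb(211, 214, 202) = #D3D6CA.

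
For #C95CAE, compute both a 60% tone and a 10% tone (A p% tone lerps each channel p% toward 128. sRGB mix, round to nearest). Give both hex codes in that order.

#C95CAE is rgb(201, 92, 174).
60% tone:
  R: 201 − 43.8 = 157.2 → 157
  G: 92 + 0.6×(128−92) = 92 + 21.6 = 113.6 → 114
  B: 174 + 0.6×(128−174) = 174 − 27.6 = 146.4 → 146
  → #9D7292
10% tone:
  R: 201 + 0.1×(128−201) = 201 − 7.3 = 193.7 → 194
  G: 92 + 0.1×(128−92) = 92 + 3.6 = 95.6 → 96
  B: 174 − 4.6 = 169.4 → 169
  → #C260A9

#9D7292, #C260A9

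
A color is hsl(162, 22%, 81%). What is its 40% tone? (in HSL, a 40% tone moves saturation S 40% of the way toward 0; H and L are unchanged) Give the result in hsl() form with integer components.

S moves 40% from 22 toward 0: 22 − 8.8 = 13.2 → 13.
H and L are unchanged.

hsl(162, 13%, 81%)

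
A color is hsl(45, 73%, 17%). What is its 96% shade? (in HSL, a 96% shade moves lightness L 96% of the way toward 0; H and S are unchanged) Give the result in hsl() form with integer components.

L moves 96% from 17 toward 0: 17 − 16.32 = 0.68 → 1.
H and S are unchanged.

hsl(45, 73%, 1%)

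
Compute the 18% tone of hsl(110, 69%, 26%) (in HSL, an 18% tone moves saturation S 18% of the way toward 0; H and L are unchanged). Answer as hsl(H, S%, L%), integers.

S moves 18% from 69 toward 0: 69 − 12.42 = 56.58 → 57.
H and L are unchanged.

hsl(110, 57%, 26%)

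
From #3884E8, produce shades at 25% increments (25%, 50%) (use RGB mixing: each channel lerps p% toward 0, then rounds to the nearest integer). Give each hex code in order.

#2A63AE, #1C4274

#3884E8 is rgb(56, 132, 232).
25%: (56 − 14 = 42→42, 132 − 33 = 99→99, 232 − 58 = 174→174) → #2A63AE
50%: (56 − 28 = 28→28, 132 − 66 = 66→66, 232 − 116 = 116→116) → #1C4274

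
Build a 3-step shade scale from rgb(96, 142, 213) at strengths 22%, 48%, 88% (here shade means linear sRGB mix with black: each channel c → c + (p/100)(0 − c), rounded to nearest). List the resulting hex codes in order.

#4B6FA6, #324A6F, #0C111A

22%: (96 − 21.12 = 74.88→75, 142 − 31.24 = 110.76→111, 213 − 46.86 = 166.14→166) → #4B6FA6
48%: (96 − 46.08 = 49.92→50, 142 − 68.16 = 73.84→74, 213 − 102.24 = 110.76→111) → #324A6F
88%: (96 − 84.48 = 11.52→12, 142 − 124.96 = 17.04→17, 213 − 187.44 = 25.56→26) → #0C111A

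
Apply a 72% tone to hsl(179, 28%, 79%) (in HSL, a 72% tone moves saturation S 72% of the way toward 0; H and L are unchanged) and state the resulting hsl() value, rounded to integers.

hsl(179, 8%, 79%)

S moves 72% from 28 toward 0: 28 − 20.16 = 7.84 → 8.
H and L are unchanged.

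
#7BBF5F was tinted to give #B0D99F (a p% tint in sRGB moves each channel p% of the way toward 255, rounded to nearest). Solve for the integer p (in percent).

40%

#7BBF5F is rgb(123, 191, 95); #B0D99F is rgb(176, 217, 159).
On the B channel (widest range): 159 ≈ 95 + (p/100)(255 − 95), so p ≈ 100×(159 − 95)/(255 − 95) = 6400/160 = 40.00.
p = 40 reproduces all three channels after rounding.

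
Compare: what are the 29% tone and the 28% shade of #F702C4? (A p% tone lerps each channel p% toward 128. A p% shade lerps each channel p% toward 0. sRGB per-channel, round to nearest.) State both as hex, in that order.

#D427B0, #B2018D

#F702C4 is rgb(247, 2, 196).
29% tone:
  R: 247 − 34.51 = 212.49 → 212
  G: 2 + 0.29×(128−2) = 2 + 36.54 = 38.54 → 39
  B: 196 + 0.29×(128−196) = 196 − 19.72 = 176.28 → 176
  → #D427B0
28% shade:
  R: 247 + 0.28×(0−247) = 247 − 69.16 = 177.84 → 178
  G: 2 + 0.28×(0−2) = 2 − 0.56 = 1.44 → 1
  B: 196 − 54.88 = 141.12 → 141
  → #B2018D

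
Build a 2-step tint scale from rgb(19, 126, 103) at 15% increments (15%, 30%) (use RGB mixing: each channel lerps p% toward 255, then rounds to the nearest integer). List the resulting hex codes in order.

15%: (19 + 35.4 = 54.4→54, 126 + 19.35 = 145.35→145, 103 + 22.8 = 125.8→126) → #36917E
30%: (19 + 70.8 = 89.8→90, 126 + 38.7 = 164.7→165, 103 + 45.6 = 148.6→149) → #5AA595

#36917E, #5AA595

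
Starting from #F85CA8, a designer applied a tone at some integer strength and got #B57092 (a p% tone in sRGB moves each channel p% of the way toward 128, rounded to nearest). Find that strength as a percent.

56%

#F85CA8 is rgb(248, 92, 168); #B57092 is rgb(181, 112, 146).
On the R channel (widest range): 181 ≈ 248 + (p/100)(128 − 248), so p ≈ 100×(181 − 248)/(128 − 248) = -6700/-120 = 55.83.
p = 56 reproduces all three channels after rounding.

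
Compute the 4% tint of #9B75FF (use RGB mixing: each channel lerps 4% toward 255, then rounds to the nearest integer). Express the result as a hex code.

#9F7BFF

#9B75FF is rgb(155, 117, 255).
A 4% tint moves each channel 4% toward 255:
  R: 155 + 0.04×(255−155) = 155 + 4 = 159 → 159
  G: 117 + 0.04×(255−117) = 117 + 5.52 = 122.52 → 123
  B: 255 + 0.04×(255−255) = 255 + 0 = 255 → 255
rgb(159, 123, 255) = #9F7BFF.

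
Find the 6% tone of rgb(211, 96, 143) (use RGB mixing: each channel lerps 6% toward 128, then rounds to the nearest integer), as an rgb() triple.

Lerp each channel 6% toward 128:
  R: 211 + 0.06×(128−211) = 211 − 4.98 = 206.02 → 206
  G: 96 + 0.06×(128−96) = 96 + 1.92 = 97.92 → 98
  B: 143 + 0.06×(128−143) = 143 − 0.9 = 142.1 → 142

rgb(206, 98, 142)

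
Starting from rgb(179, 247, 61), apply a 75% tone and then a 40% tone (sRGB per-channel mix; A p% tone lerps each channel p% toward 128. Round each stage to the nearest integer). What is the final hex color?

Per channel, c → c + 0.75(128 − c):
  R: 179 − 38.25 = 140.75 → 141
  G: 247 + 0.75×(128−247) = 247 − 89.25 = 157.75 → 158
  B: 61 + 50.25 = 111.25 → 111
After the tone: rgb(141, 158, 111) = #8D9E6F.
Per channel, c → c + 0.4(128 − c):
  R: 141 + 0.4×(128−141) = 141 − 5.2 = 135.8 → 136
  G: 158 + 0.4×(128−158) = 158 − 12 = 146 → 146
  B: 111 + 0.4×(128−111) = 111 + 6.8 = 117.8 → 118
rgb(136, 146, 118) = #889276.

#889276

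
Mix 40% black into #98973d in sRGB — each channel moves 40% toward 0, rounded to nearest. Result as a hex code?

#98973d is rgb(152, 151, 61).
Per channel, c → c + 0.4(0 − c):
  R: 152 − 60.8 = 91.2 → 91
  G: 151 + 0.4×(0−151) = 151 − 60.4 = 90.6 → 91
  B: 61 + 0.4×(0−61) = 61 − 24.4 = 36.6 → 37
rgb(91, 91, 37) = #5b5b25.

#5b5b25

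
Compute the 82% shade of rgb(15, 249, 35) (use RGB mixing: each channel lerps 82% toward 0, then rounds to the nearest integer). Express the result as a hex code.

Per channel, c → c + 0.82(0 − c):
  R: 15 − 12.3 = 2.7 → 3
  G: 249 − 204.18 = 44.82 → 45
  B: 35 − 28.7 = 6.3 → 6
rgb(3, 45, 6) = #032d06.

#032d06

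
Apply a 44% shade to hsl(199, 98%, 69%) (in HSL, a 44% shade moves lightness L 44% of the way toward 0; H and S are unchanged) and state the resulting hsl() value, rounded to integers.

L moves 44% from 69 toward 0: 69 − 30.36 = 38.64 → 39.
H and S are unchanged.

hsl(199, 98%, 39%)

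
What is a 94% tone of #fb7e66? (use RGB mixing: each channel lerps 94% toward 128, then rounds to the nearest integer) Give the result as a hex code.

#fb7e66 is rgb(251, 126, 102).
A 94% tone moves each channel 94% toward 128:
  R: 251 + 0.94×(128−251) = 251 − 115.62 = 135.38 → 135
  G: 126 + 1.88 = 127.88 → 128
  B: 102 + 0.94×(128−102) = 102 + 24.44 = 126.44 → 126
rgb(135, 128, 126) = #87807e.

#87807e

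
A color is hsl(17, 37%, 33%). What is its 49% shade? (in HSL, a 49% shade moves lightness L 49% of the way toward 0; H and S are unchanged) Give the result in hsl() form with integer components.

hsl(17, 37%, 17%)

L moves 49% from 33 toward 0: 33 − 16.17 = 16.83 → 17.
H and S are unchanged.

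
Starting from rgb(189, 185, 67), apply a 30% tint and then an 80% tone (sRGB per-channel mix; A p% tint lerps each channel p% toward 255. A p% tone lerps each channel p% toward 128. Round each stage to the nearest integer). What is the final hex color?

#90907F

Per channel, c → c + 0.3(255 − c):
  R: 189 + 19.8 = 208.8 → 209
  G: 185 + 21 = 206 → 206
  B: 67 + 0.3×(255−67) = 67 + 56.4 = 123.4 → 123
After the tint: rgb(209, 206, 123) = #D1CE7B.
An 80% tone moves each channel 80% toward 128:
  R: 209 − 64.8 = 144.2 → 144
  G: 206 + 0.8×(128−206) = 206 − 62.4 = 143.6 → 144
  B: 123 + 4 = 127 → 127
rgb(144, 144, 127) = #90907F.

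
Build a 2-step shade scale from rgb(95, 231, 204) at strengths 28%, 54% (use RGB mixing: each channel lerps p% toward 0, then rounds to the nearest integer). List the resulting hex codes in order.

28%: (95 − 26.6 = 68.4→68, 231 − 64.68 = 166.32→166, 204 − 57.12 = 146.88→147) → #44a693
54%: (95 − 51.3 = 43.7→44, 231 − 124.74 = 106.26→106, 204 − 110.16 = 93.84→94) → #2c6a5e

#44a693, #2c6a5e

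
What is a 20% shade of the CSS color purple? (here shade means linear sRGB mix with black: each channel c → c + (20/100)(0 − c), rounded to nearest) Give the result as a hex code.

#660066

CSS purple is rgb(128, 0, 128).
Per channel, c → c + 0.2(0 − c):
  R: 128 − 25.6 = 102.4 → 102
  G: 0 + 0 = 0 → 0
  B: 128 − 25.6 = 102.4 → 102
rgb(102, 0, 102) = #660066.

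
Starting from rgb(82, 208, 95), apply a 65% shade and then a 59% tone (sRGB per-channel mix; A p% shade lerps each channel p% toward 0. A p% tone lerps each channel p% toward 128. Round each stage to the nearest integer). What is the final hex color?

#576959

A 65% shade moves each channel 65% toward 0:
  R: 82 + 0.65×(0−82) = 82 − 53.3 = 28.7 → 29
  G: 208 + 0.65×(0−208) = 208 − 135.2 = 72.8 → 73
  B: 95 − 61.75 = 33.25 → 33
After the shade: rgb(29, 73, 33) = #1d4921.
A 59% tone moves each channel 59% toward 128:
  R: 29 + 0.59×(128−29) = 29 + 58.41 = 87.41 → 87
  G: 73 + 32.45 = 105.45 → 105
  B: 33 + 56.05 = 89.05 → 89
rgb(87, 105, 89) = #576959.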